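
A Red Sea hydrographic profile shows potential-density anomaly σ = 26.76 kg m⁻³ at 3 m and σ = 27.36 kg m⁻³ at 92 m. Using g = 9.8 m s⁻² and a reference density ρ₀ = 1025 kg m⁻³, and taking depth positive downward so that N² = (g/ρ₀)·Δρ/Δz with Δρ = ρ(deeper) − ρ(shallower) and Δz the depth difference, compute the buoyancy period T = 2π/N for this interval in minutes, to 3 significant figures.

Δρ = 1027.36 − 1026.76 = 0.60 kg m⁻³ over Δz = 92 − 3 = 89 m.
N² = (9.8/1025) × (0.60/89) = 6.4456 × 10⁻⁵ s⁻².
N = √(6.4456 × 10⁻⁵) = 8.0284 × 10⁻³ rad s⁻¹, so T = 2π/N = 782.62 s = 13.044 min ≈ 13.0 min.

13.0 min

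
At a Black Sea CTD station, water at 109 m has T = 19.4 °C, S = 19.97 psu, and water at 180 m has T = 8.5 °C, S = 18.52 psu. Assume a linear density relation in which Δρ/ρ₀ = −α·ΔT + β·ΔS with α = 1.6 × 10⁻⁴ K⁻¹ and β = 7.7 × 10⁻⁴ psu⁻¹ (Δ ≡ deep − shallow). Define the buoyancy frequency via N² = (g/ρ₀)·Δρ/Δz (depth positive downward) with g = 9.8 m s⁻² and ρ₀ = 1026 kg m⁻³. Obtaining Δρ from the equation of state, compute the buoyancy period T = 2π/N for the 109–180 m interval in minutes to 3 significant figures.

ΔT = -10.9 K, ΔS = -1.45 psu (deep − shallow).
Δρ/ρ₀ = −αΔT + βΔS = 1.744 × 10⁻³ − 1.1165 × 10⁻³ = 6.275 × 10⁻⁴, so Δρ ≈ 0.6438 kg m⁻³.
N² = (g/ρ₀)·Δρ/Δz = g·(Δρ/ρ₀)/Δz = 9.8 × 6.275 × 10⁻⁴ / 71 = 8.6613 × 10⁻⁵ s⁻².
N = √(8.6613 × 10⁻⁵) = 9.3066 × 10⁻³ rad s⁻¹ → T = 2π/N = 675.13 s = 11.252 min ≈ 11.3 min.

11.3 min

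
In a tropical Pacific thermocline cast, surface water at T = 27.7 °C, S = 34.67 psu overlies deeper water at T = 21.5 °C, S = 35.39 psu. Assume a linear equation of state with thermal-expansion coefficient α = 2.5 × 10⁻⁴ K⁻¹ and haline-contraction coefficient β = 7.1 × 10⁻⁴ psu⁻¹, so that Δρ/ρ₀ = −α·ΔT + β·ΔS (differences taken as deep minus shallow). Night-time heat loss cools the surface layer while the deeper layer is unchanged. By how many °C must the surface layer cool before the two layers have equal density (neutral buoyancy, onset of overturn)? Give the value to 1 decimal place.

8.2 °C

Neutral buoyancy requires Δρ = 0, i.e. −α(T_deep − T_surf′) + β(S_deep − S_surf) = 0.
T_surf′ = T_deep − (β/α)·ΔS = 21.5 − (7.1 × 10⁻⁴/2.5 × 10⁻⁴)·(+0.72) = 19.455 °C.
Cooling required: 27.7 − (19.455) = 8.245 °C.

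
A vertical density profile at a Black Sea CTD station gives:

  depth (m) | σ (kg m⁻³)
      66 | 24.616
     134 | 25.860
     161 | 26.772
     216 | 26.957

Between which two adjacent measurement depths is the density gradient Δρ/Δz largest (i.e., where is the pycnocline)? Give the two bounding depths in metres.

Compute the density gradient over each adjacent pair:
  66–134 m: Δρ/Δz = 1.244/68 = 0.018 kg m⁻⁴
  134–161 m: Δρ/Δz = 0.912/27 = 0.034 kg m⁻⁴
  161–216 m: Δρ/Δz = 0.185/55 = 3.4 × 10⁻³ kg m⁻⁴
The largest gradient is in the 134–161 m interval — the pycnocline.

134–161 m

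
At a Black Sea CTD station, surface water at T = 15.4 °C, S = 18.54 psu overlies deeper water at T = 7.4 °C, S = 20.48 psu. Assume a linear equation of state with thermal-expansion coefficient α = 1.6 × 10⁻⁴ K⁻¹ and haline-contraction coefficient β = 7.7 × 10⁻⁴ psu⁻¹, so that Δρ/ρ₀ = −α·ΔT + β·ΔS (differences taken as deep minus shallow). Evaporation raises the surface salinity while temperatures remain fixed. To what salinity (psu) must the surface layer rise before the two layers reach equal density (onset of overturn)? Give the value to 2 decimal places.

Neutral buoyancy requires −α(T_deep − T_surf) + β(S_deep − S_surf′) = 0.
S_surf′ = S_deep − (α/β)·ΔT = 20.48 − (1.6 × 10⁻⁴/7.7 × 10⁻⁴)·(-8.0) = 22.1423 psu.
Increase required: 22.1423 − 18.54 = 3.6023 psu.

22.14 psu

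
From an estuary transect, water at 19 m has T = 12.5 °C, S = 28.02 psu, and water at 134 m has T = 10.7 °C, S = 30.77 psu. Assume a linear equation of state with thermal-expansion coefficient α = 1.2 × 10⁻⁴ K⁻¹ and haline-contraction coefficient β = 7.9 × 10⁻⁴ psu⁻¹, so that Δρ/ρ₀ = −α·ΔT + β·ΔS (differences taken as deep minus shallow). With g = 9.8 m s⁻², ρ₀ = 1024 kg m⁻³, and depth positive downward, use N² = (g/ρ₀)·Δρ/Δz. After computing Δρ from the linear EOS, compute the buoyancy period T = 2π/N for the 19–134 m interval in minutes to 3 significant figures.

7.34 min

ΔT = -1.8 K, ΔS = +2.75 psu (deep − shallow).
Δρ/ρ₀ = −αΔT + βΔS = 2.16 × 10⁻⁴ + 2.1725 × 10⁻³ = 2.3885 × 10⁻³, so Δρ ≈ 2.446 kg m⁻³.
N² = (g/ρ₀)·Δρ/Δz = g·(Δρ/ρ₀)/Δz = 9.8 × 2.3885 × 10⁻³ / 115 = 2.0354 × 10⁻⁴ s⁻².
N = √(2.0354 × 10⁻⁴) = 0.014267 rad s⁻¹ → T = 2π/N = 440.40 s = 7.3400 min ≈ 7.34 min.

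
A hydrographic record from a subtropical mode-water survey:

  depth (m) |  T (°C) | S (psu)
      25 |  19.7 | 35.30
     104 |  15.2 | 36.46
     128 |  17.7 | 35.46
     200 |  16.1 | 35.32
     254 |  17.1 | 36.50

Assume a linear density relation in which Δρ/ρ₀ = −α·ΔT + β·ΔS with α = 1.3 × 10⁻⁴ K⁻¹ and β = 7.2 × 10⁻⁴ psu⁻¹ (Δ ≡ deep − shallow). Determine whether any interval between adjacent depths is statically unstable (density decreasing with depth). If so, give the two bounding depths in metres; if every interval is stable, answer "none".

Evaluate Δρ/ρ₀ = −αΔT + βΔS across each adjacent pair:
  25–104 m: −αΔT+βΔS = −(1.3 × 10⁻⁴)(-4.5)+(7.2 × 10⁻⁴)(+1.16) = 1.4 × 10⁻³ → stable
  104–128 m: −αΔT+βΔS = −(1.3 × 10⁻⁴)(+2.5)+(7.2 × 10⁻⁴)(-1.00) = -1.0 × 10⁻³ → UNSTABLE
  128–200 m: −αΔT+βΔS = −(1.3 × 10⁻⁴)(-1.6)+(7.2 × 10⁻⁴)(-0.14) = 1.1 × 10⁻⁴ → stable
  200–254 m: −αΔT+βΔS = −(1.3 × 10⁻⁴)(+1.0)+(7.2 × 10⁻⁴)(+1.18) = 7.2 × 10⁻⁴ → stable
The 104–128 m interval has Δρ < 0: lighter water underlies denser water.

104–128 m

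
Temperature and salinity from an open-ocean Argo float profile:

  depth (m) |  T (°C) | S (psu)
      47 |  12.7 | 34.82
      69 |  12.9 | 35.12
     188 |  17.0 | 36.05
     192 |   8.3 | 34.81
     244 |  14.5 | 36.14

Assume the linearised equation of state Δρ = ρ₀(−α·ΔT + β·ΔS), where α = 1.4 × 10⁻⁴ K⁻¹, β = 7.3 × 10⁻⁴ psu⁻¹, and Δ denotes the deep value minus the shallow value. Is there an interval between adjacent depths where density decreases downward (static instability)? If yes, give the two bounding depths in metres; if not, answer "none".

Evaluate Δρ/ρ₀ = −αΔT + βΔS across each adjacent pair:
  47–69 m: −αΔT+βΔS = −(1.4 × 10⁻⁴)(+0.2)+(7.3 × 10⁻⁴)(+0.30) = 1.9 × 10⁻⁴ → stable
  69–188 m: −αΔT+βΔS = −(1.4 × 10⁻⁴)(+4.1)+(7.3 × 10⁻⁴)(+0.93) = 1.0 × 10⁻⁴ → stable
  188–192 m: −αΔT+βΔS = −(1.4 × 10⁻⁴)(-8.7)+(7.3 × 10⁻⁴)(-1.24) = 3.1 × 10⁻⁴ → stable
  192–244 m: −αΔT+βΔS = −(1.4 × 10⁻⁴)(+6.2)+(7.3 × 10⁻⁴)(+1.33) = 1.0 × 10⁻⁴ → stable
Every interval has Δρ > 0: the column is stably stratified throughout.

none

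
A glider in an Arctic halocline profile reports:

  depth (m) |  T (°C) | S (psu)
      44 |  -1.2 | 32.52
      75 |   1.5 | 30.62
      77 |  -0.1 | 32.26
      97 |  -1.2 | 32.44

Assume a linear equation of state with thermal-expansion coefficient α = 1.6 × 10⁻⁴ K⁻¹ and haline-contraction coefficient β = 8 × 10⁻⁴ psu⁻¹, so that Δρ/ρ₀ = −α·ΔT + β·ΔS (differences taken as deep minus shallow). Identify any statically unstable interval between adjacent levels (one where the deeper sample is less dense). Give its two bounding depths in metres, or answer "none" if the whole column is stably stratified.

Evaluate Δρ/ρ₀ = −αΔT + βΔS across each adjacent pair:
  44–75 m: −αΔT+βΔS = −(1.6 × 10⁻⁴)(+2.7)+(8 × 10⁻⁴)(-1.90) = -2.0 × 10⁻³ → UNSTABLE
  75–77 m: −αΔT+βΔS = −(1.6 × 10⁻⁴)(-1.6)+(8 × 10⁻⁴)(+1.64) = 1.6 × 10⁻³ → stable
  77–97 m: −αΔT+βΔS = −(1.6 × 10⁻⁴)(-1.1)+(8 × 10⁻⁴)(+0.18) = 3.2 × 10⁻⁴ → stable
The 44–75 m interval has Δρ < 0: lighter water underlies denser water.

44–75 m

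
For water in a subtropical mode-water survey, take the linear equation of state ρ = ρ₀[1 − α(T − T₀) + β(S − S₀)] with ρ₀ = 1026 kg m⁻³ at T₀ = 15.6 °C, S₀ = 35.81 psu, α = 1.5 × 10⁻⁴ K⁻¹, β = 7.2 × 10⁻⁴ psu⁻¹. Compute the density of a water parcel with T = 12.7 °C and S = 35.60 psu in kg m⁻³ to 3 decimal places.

T − T₀ = -2.9 K, S − S₀ = -0.21 psu.
Bracket = 1 − α·(-2.9) + β·(-0.21) = 1 + (2.838 × 10⁻⁴) = 1.0002838.
ρ = 1026 × 1.0002838 = 1026.291 kg m⁻³.

1026.291 kg m⁻³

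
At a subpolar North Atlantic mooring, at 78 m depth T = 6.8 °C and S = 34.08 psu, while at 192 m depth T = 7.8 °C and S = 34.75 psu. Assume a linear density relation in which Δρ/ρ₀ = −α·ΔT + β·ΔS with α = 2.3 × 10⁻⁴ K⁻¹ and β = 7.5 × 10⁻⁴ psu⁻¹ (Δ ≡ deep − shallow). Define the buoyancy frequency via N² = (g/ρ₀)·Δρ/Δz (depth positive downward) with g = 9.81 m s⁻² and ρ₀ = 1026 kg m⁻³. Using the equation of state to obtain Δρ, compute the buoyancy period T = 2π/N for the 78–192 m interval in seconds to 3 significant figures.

1.30 × 10³ s

ΔT = +1.0 K, ΔS = +0.67 psu (deep − shallow).
Δρ/ρ₀ = −αΔT + βΔS = -2.30 × 10⁻⁴ + 5.025 × 10⁻⁴ = 2.725 × 10⁻⁴, so Δρ ≈ 0.2796 kg m⁻³.
N² = (g/ρ₀)·Δρ/Δz = g·(Δρ/ρ₀)/Δz = 9.81 × 2.725 × 10⁻⁴ / 114 = 2.3449 × 10⁻⁵ s⁻².
N = √(2.3449 × 10⁻⁵) = 4.8424 × 10⁻³ rad s⁻¹ → T = 2π/N = 1.2975 × 10³ s ≈ 1.30 × 10³ s.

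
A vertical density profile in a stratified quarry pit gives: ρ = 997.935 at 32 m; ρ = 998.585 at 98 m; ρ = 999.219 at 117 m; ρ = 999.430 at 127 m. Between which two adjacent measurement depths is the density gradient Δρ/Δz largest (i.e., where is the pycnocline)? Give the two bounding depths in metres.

Compute the density gradient over each adjacent pair:
  32–98 m: Δρ/Δz = 0.650/66 = 9.8 × 10⁻³ kg m⁻⁴
  98–117 m: Δρ/Δz = 0.634/19 = 0.033 kg m⁻⁴
  117–127 m: Δρ/Δz = 0.211/10 = 0.021 kg m⁻⁴
The largest gradient is in the 98–117 m interval — the pycnocline.

98–117 m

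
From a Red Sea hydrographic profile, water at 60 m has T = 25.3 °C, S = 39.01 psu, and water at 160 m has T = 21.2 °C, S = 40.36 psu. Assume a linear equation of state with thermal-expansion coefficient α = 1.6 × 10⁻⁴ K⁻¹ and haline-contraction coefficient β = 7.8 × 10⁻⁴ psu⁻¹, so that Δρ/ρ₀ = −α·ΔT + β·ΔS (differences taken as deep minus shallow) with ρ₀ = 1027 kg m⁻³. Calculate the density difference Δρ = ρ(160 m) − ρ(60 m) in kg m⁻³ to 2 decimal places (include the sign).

ΔT = -4.1 K, ΔS = +1.35 psu (deep − shallow).
Δρ/ρ₀ = −(1.6 × 10⁻⁴)(-4.1) + (7.8 × 10⁻⁴)(+1.35) = 1.709 × 10⁻³.
Δρ = 1027 × (1.709 × 10⁻³) = +1.76 kg m⁻³.
Positive Δρ: denser below, stable.

+1.76 kg m⁻³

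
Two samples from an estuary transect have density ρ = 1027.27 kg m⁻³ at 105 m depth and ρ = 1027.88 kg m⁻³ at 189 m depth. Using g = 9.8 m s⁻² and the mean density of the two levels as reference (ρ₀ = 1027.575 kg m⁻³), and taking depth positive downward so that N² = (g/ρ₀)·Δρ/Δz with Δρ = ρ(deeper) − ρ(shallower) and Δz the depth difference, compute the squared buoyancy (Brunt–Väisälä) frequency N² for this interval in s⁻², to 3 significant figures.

Δρ = 1027.88 − 1027.27 = 0.61 kg m⁻³ over Δz = 189 − 105 = 84 m.
N² = (9.8/1027.575) × (0.61/84) = 6.9257 × 10⁻⁵ s⁻² ≈ 6.93 × 10⁻⁵ s⁻².

6.93 × 10⁻⁵ s⁻²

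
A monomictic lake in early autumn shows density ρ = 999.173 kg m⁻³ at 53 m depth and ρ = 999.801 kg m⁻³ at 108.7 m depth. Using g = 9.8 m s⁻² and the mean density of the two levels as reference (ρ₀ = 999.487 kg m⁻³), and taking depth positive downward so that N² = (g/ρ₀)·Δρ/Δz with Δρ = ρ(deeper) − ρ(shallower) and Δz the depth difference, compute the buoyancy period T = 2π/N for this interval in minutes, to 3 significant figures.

Δρ = 999.801 − 999.173 = 0.628 kg m⁻³ over Δz = 108.7 − 53 = 55.7 m.
N² = (9.8/999.487) × (0.628/55.7) = 1.1055 × 10⁻⁴ s⁻².
N = √(1.1055 × 10⁻⁴) = 0.010514 rad s⁻¹, so T = 2π/N = 597.60 s = 9.9600 min ≈ 9.96 min.

9.96 min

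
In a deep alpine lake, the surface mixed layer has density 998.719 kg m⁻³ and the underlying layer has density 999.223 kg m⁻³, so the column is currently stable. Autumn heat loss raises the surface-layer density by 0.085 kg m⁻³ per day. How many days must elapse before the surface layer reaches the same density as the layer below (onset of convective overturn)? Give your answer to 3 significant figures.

Density deficit of the surface layer: 999.223 − 998.719 = 0.504 kg m⁻³.
Required change = 0.504 / 0.085 = 5.93 days.

5.93 days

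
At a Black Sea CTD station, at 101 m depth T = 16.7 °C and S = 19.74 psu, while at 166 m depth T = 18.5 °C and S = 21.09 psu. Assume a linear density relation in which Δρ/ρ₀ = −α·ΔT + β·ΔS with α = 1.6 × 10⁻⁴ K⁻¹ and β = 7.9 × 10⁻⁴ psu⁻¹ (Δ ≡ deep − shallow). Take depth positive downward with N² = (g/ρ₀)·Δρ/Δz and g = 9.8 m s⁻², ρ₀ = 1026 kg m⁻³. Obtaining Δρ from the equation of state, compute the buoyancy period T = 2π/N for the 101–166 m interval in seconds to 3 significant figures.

580 s

ΔT = +1.8 K, ΔS = +1.35 psu (deep − shallow).
Δρ/ρ₀ = −αΔT + βΔS = -2.88 × 10⁻⁴ + 1.0665 × 10⁻³ = 7.785 × 10⁻⁴, so Δρ ≈ 0.7987 kg m⁻³.
N² = (g/ρ₀)·Δρ/Δz = g·(Δρ/ρ₀)/Δz = 9.8 × 7.785 × 10⁻⁴ / 65 = 1.1737 × 10⁻⁴ s⁻².
N = √(1.1737 × 10⁻⁴) = 0.010834 rad s⁻¹ → T = 2π/N = 579.95 s ≈ 580 s.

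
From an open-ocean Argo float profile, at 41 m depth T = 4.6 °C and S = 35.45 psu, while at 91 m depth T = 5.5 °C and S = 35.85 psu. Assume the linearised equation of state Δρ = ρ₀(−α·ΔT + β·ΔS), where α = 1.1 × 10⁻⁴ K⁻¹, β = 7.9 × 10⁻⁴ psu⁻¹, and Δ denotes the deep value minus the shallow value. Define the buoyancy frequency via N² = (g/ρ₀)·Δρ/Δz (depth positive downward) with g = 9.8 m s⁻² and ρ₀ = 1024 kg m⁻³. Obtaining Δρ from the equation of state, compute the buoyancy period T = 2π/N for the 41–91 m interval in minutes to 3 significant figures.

ΔT = +0.9 K, ΔS = +0.40 psu (deep − shallow).
Δρ/ρ₀ = −αΔT + βΔS = -9.90 × 10⁻⁵ + 3.16 × 10⁻⁴ = 2.17 × 10⁻⁴, so Δρ ≈ 0.2222 kg m⁻³.
N² = (g/ρ₀)·Δρ/Δz = g·(Δρ/ρ₀)/Δz = 9.8 × 2.17 × 10⁻⁴ / 50 = 4.2532 × 10⁻⁵ s⁻².
N = √(4.2532 × 10⁻⁵) = 6.5217 × 10⁻³ rad s⁻¹ → T = 2π/N = 963.43 s = 16.057 min ≈ 16.1 min.

16.1 min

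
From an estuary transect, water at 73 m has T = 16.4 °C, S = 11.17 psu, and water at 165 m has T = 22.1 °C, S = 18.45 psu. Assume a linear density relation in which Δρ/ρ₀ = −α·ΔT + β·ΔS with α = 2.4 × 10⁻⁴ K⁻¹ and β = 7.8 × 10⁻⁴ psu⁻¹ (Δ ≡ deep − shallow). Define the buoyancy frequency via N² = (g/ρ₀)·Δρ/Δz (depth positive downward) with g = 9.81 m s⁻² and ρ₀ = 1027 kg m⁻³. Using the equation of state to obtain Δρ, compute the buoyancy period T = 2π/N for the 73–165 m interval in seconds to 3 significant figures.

ΔT = +5.7 K, ΔS = +7.28 psu (deep − shallow).
Δρ/ρ₀ = −αΔT + βΔS = -1.368 × 10⁻³ + 5.6784 × 10⁻³ = 4.3104 × 10⁻³, so Δρ ≈ 4.427 kg m⁻³.
N² = (g/ρ₀)·Δρ/Δz = g·(Δρ/ρ₀)/Δz = 9.81 × 4.3104 × 10⁻³ / 92 = 4.5962 × 10⁻⁴ s⁻².
N = √(4.5962 × 10⁻⁴) = 0.021439 rad s⁻¹ → T = 2π/N = 293.07 s ≈ 293 s.

293 s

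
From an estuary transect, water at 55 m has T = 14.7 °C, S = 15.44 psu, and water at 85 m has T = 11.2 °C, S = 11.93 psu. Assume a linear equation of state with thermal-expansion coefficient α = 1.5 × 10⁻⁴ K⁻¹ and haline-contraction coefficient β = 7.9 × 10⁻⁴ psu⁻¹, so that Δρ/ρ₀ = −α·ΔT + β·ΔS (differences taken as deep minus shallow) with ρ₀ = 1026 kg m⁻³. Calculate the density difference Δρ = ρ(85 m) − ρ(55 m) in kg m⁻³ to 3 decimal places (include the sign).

ΔT = -3.5 K, ΔS = -3.51 psu (deep − shallow).
Δρ/ρ₀ = −(1.5 × 10⁻⁴)(-3.5) + (7.9 × 10⁻⁴)(-3.51) = -2.2479 × 10⁻³.
Δρ = 1026 × (-2.2479 × 10⁻³) = -2.306 kg m⁻³.
Negative Δρ: lighter below, statically unstable.

-2.306 kg m⁻³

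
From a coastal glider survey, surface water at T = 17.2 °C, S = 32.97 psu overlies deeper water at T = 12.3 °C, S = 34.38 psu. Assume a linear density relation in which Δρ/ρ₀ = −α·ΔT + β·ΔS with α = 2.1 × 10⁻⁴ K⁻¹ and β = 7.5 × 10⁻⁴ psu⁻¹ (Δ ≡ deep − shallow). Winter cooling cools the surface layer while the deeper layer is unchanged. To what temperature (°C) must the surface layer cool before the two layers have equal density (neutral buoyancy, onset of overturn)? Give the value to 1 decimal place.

7.3 °C

Neutral buoyancy requires Δρ = 0, i.e. −α(T_deep − T_surf′) + β(S_deep − S_surf) = 0.
T_surf′ = T_deep − (β/α)·ΔS = 12.3 − (7.5 × 10⁻⁴/2.1 × 10⁻⁴)·(+1.41) = 7.264 °C.
Cooling required: 17.2 − (7.264) = 9.936 °C.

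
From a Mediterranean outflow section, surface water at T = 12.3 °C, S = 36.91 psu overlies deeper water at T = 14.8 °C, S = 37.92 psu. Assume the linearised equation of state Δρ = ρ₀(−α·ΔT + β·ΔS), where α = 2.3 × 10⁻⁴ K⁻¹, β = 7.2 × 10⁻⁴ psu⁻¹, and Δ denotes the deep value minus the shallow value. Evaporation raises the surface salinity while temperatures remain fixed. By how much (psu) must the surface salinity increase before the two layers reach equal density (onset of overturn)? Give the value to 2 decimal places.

Neutral buoyancy requires −α(T_deep − T_surf) + β(S_deep − S_surf′) = 0.
S_surf′ = S_deep − (α/β)·ΔT = 37.92 − (2.3 × 10⁻⁴/7.2 × 10⁻⁴)·(+2.5) = 37.1214 psu.
Increase required: 37.1214 − 36.91 = 0.2114 psu.

0.21 psu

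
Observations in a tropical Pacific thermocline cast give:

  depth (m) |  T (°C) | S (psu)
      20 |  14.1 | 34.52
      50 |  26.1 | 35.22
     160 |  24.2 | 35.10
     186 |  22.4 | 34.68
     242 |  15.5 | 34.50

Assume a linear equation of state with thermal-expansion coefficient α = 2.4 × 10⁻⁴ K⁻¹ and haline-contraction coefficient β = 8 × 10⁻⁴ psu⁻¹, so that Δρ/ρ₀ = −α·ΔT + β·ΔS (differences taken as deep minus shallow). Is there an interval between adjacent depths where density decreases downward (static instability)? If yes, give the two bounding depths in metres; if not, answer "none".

Evaluate Δρ/ρ₀ = −αΔT + βΔS across each adjacent pair:
  20–50 m: −αΔT+βΔS = −(2.4 × 10⁻⁴)(+12.0)+(8 × 10⁻⁴)(+0.70) = -2.3 × 10⁻³ → UNSTABLE
  50–160 m: −αΔT+βΔS = −(2.4 × 10⁻⁴)(-1.9)+(8 × 10⁻⁴)(-0.12) = 3.6 × 10⁻⁴ → stable
  160–186 m: −αΔT+βΔS = −(2.4 × 10⁻⁴)(-1.8)+(8 × 10⁻⁴)(-0.42) = 9.6 × 10⁻⁵ → stable
  186–242 m: −αΔT+βΔS = −(2.4 × 10⁻⁴)(-6.9)+(8 × 10⁻⁴)(-0.18) = 1.5 × 10⁻³ → stable
The 20–50 m interval has Δρ < 0: lighter water underlies denser water.

20–50 m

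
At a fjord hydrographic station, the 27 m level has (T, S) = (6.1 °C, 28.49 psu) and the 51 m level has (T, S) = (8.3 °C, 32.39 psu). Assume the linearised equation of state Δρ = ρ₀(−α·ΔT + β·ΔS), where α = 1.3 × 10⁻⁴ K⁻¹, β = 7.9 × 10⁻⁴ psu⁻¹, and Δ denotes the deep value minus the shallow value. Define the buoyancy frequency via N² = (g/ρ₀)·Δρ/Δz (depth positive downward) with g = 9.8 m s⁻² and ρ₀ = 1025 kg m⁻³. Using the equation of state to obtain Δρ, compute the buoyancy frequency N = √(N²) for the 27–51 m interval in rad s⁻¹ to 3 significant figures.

ΔT = +2.2 K, ΔS = +3.90 psu (deep − shallow).
Δρ/ρ₀ = −αΔT + βΔS = -2.86 × 10⁻⁴ + 3.081 × 10⁻³ = 2.795 × 10⁻³, so Δρ ≈ 2.865 kg m⁻³.
N² = (g/ρ₀)·Δρ/Δz = g·(Δρ/ρ₀)/Δz = 9.8 × 2.795 × 10⁻³ / 24 = 1.1413 × 10⁻³ s⁻².
N = √(1.1413 × 10⁻³) = 0.033783 rad s⁻¹ ≈ 0.0338 rad s⁻¹.

0.0338 rad s⁻¹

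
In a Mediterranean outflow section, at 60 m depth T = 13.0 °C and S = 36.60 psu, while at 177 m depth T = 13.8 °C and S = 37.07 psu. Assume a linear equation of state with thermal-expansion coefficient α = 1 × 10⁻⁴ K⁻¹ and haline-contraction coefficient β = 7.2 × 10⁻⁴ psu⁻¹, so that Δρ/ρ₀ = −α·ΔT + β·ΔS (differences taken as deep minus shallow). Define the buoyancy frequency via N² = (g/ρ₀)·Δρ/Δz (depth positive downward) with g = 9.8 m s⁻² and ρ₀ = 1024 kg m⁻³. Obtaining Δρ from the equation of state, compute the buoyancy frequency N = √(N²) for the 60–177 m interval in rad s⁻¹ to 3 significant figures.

4.65 × 10⁻³ rad s⁻¹

ΔT = +0.8 K, ΔS = +0.47 psu (deep − shallow).
Δρ/ρ₀ = −αΔT + βΔS = -8.00 × 10⁻⁵ + 3.384 × 10⁻⁴ = 2.584 × 10⁻⁴, so Δρ ≈ 0.2646 kg m⁻³.
N² = (g/ρ₀)·Δρ/Δz = g·(Δρ/ρ₀)/Δz = 9.8 × 2.584 × 10⁻⁴ / 117 = 2.1644 × 10⁻⁵ s⁻².
N = √(2.1644 × 10⁻⁵) = 4.6523 × 10⁻³ rad s⁻¹ ≈ 4.65 × 10⁻³ rad s⁻¹.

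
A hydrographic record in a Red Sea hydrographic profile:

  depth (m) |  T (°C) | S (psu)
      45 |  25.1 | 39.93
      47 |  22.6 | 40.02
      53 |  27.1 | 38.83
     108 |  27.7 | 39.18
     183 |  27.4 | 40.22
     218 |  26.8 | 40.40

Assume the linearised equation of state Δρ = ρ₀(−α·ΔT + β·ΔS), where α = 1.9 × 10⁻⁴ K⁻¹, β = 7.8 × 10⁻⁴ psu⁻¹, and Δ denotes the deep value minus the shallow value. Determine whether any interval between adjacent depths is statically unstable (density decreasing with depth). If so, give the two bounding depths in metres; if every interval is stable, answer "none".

Evaluate Δρ/ρ₀ = −αΔT + βΔS across each adjacent pair:
  45–47 m: −αΔT+βΔS = −(1.9 × 10⁻⁴)(-2.5)+(7.8 × 10⁻⁴)(+0.09) = 5.5 × 10⁻⁴ → stable
  47–53 m: −αΔT+βΔS = −(1.9 × 10⁻⁴)(+4.5)+(7.8 × 10⁻⁴)(-1.19) = -1.8 × 10⁻³ → UNSTABLE
  53–108 m: −αΔT+βΔS = −(1.9 × 10⁻⁴)(+0.6)+(7.8 × 10⁻⁴)(+0.35) = 1.6 × 10⁻⁴ → stable
  108–183 m: −αΔT+βΔS = −(1.9 × 10⁻⁴)(-0.3)+(7.8 × 10⁻⁴)(+1.04) = 8.7 × 10⁻⁴ → stable
  183–218 m: −αΔT+βΔS = −(1.9 × 10⁻⁴)(-0.6)+(7.8 × 10⁻⁴)(+0.18) = 2.5 × 10⁻⁴ → stable
The 47–53 m interval has Δρ < 0: lighter water underlies denser water.

47–53 m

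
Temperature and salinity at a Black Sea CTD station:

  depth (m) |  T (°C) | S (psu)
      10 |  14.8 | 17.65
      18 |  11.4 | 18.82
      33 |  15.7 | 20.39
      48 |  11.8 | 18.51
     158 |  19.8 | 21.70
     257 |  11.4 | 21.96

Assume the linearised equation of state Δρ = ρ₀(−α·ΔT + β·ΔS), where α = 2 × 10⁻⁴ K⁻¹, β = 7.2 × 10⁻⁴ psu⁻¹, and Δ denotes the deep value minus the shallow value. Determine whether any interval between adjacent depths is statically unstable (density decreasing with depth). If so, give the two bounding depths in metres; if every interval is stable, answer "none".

Evaluate Δρ/ρ₀ = −αΔT + βΔS across each adjacent pair:
  10–18 m: −αΔT+βΔS = −(2 × 10⁻⁴)(-3.4)+(7.2 × 10⁻⁴)(+1.17) = 1.5 × 10⁻³ → stable
  18–33 m: −αΔT+βΔS = −(2 × 10⁻⁴)(+4.3)+(7.2 × 10⁻⁴)(+1.57) = 2.7 × 10⁻⁴ → stable
  33–48 m: −αΔT+βΔS = −(2 × 10⁻⁴)(-3.9)+(7.2 × 10⁻⁴)(-1.88) = -5.7 × 10⁻⁴ → UNSTABLE
  48–158 m: −αΔT+βΔS = −(2 × 10⁻⁴)(+8.0)+(7.2 × 10⁻⁴)(+3.19) = 7.0 × 10⁻⁴ → stable
  158–257 m: −αΔT+βΔS = −(2 × 10⁻⁴)(-8.4)+(7.2 × 10⁻⁴)(+0.26) = 1.9 × 10⁻³ → stable
The 33–48 m interval has Δρ < 0: lighter water underlies denser water.

33–48 m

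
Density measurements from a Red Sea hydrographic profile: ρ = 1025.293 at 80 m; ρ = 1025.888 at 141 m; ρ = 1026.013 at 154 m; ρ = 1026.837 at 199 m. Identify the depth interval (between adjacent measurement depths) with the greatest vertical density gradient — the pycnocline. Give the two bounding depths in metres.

Compute the density gradient over each adjacent pair:
  80–141 m: Δρ/Δz = 0.595/61 = 9.8 × 10⁻³ kg m⁻⁴
  141–154 m: Δρ/Δz = 0.125/13 = 9.6 × 10⁻³ kg m⁻⁴
  154–199 m: Δρ/Δz = 0.824/45 = 0.018 kg m⁻⁴
The largest gradient is in the 154–199 m interval — the pycnocline.

154–199 m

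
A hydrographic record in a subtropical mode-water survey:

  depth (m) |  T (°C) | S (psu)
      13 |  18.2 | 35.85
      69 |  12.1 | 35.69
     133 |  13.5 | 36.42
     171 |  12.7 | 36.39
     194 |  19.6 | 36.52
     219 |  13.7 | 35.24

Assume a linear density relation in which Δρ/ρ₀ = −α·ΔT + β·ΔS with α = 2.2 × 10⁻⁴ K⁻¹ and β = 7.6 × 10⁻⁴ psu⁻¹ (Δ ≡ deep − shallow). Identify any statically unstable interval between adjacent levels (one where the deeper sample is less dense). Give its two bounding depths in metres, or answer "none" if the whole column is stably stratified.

171–194 m

Evaluate Δρ/ρ₀ = −αΔT + βΔS across each adjacent pair:
  13–69 m: −αΔT+βΔS = −(2.2 × 10⁻⁴)(-6.1)+(7.6 × 10⁻⁴)(-0.16) = 1.2 × 10⁻³ → stable
  69–133 m: −αΔT+βΔS = −(2.2 × 10⁻⁴)(+1.4)+(7.6 × 10⁻⁴)(+0.73) = 2.5 × 10⁻⁴ → stable
  133–171 m: −αΔT+βΔS = −(2.2 × 10⁻⁴)(-0.8)+(7.6 × 10⁻⁴)(-0.03) = 1.5 × 10⁻⁴ → stable
  171–194 m: −αΔT+βΔS = −(2.2 × 10⁻⁴)(+6.9)+(7.6 × 10⁻⁴)(+0.13) = -1.4 × 10⁻³ → UNSTABLE
  194–219 m: −αΔT+βΔS = −(2.2 × 10⁻⁴)(-5.9)+(7.6 × 10⁻⁴)(-1.28) = 3.3 × 10⁻⁴ → stable
The 171–194 m interval has Δρ < 0: lighter water underlies denser water.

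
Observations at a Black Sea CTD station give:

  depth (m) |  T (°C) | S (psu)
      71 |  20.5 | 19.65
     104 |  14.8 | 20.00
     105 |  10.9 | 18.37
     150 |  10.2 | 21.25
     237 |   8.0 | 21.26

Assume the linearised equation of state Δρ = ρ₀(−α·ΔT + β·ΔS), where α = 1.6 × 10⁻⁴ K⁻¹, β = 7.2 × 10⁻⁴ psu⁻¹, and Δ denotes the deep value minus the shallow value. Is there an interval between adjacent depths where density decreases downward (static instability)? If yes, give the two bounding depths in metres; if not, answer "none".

104–105 m

Evaluate Δρ/ρ₀ = −αΔT + βΔS across each adjacent pair:
  71–104 m: −αΔT+βΔS = −(1.6 × 10⁻⁴)(-5.7)+(7.2 × 10⁻⁴)(+0.35) = 1.2 × 10⁻³ → stable
  104–105 m: −αΔT+βΔS = −(1.6 × 10⁻⁴)(-3.9)+(7.2 × 10⁻⁴)(-1.63) = -5.5 × 10⁻⁴ → UNSTABLE
  105–150 m: −αΔT+βΔS = −(1.6 × 10⁻⁴)(-0.7)+(7.2 × 10⁻⁴)(+2.88) = 2.2 × 10⁻³ → stable
  150–237 m: −αΔT+βΔS = −(1.6 × 10⁻⁴)(-2.2)+(7.2 × 10⁻⁴)(+0.01) = 3.6 × 10⁻⁴ → stable
The 104–105 m interval has Δρ < 0: lighter water underlies denser water.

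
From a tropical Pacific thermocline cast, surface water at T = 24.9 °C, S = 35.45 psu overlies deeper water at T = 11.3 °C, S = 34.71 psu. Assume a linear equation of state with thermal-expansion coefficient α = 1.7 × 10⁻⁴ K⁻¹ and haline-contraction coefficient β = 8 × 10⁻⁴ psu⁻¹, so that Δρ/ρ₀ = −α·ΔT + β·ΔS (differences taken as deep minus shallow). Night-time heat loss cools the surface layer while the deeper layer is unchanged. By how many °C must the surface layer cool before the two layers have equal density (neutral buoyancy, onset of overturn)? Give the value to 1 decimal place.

Neutral buoyancy requires Δρ = 0, i.e. −α(T_deep − T_surf′) + β(S_deep − S_surf) = 0.
T_surf′ = T_deep − (β/α)·ΔS = 11.3 − (8 × 10⁻⁴/1.7 × 10⁻⁴)·(-0.74) = 14.782 °C.
Cooling required: 24.9 − (14.782) = 10.118 °C.

10.1 °C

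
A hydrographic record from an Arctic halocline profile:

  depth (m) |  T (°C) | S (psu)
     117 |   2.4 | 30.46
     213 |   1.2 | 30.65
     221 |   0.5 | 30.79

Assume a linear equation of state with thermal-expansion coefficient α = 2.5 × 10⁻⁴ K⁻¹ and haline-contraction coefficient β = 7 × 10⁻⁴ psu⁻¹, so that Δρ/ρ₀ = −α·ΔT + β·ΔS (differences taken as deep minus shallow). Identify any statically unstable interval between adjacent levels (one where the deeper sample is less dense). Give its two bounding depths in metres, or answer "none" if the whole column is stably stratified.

none

Evaluate Δρ/ρ₀ = −αΔT + βΔS across each adjacent pair:
  117–213 m: −αΔT+βΔS = −(2.5 × 10⁻⁴)(-1.2)+(7 × 10⁻⁴)(+0.19) = 4.3 × 10⁻⁴ → stable
  213–221 m: −αΔT+βΔS = −(2.5 × 10⁻⁴)(-0.7)+(7 × 10⁻⁴)(+0.14) = 2.7 × 10⁻⁴ → stable
Every interval has Δρ > 0: the column is stably stratified throughout.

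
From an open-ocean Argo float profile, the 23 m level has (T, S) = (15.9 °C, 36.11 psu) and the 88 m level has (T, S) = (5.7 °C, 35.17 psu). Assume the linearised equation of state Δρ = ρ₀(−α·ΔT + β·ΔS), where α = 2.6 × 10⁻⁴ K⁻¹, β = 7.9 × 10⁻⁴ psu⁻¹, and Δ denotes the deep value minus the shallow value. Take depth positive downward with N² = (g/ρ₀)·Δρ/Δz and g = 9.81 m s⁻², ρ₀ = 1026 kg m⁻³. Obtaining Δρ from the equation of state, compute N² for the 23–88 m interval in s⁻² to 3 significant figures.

ΔT = -10.2 K, ΔS = -0.94 psu (deep − shallow).
Δρ/ρ₀ = −αΔT + βΔS = 2.652 × 10⁻³ − 7.426 × 10⁻⁴ = 1.9094 × 10⁻³, so Δρ ≈ 1.959 kg m⁻³.
N² = (g/ρ₀)·Δρ/Δz = g·(Δρ/ρ₀)/Δz = 9.81 × 1.9094 × 10⁻³ / 65 = 2.8817 × 10⁻⁴ s⁻² ≈ 2.88 × 10⁻⁴ s⁻².

2.88 × 10⁻⁴ s⁻²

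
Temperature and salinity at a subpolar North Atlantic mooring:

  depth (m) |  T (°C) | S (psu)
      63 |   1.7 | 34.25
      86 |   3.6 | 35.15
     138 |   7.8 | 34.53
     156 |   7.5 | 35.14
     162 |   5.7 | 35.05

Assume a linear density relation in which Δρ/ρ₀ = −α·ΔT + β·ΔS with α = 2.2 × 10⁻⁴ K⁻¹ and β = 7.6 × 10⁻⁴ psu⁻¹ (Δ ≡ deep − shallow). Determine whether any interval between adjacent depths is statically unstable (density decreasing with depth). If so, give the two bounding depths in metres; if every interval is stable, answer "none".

Evaluate Δρ/ρ₀ = −αΔT + βΔS across each adjacent pair:
  63–86 m: −αΔT+βΔS = −(2.2 × 10⁻⁴)(+1.9)+(7.6 × 10⁻⁴)(+0.90) = 2.7 × 10⁻⁴ → stable
  86–138 m: −αΔT+βΔS = −(2.2 × 10⁻⁴)(+4.2)+(7.6 × 10⁻⁴)(-0.62) = -1.4 × 10⁻³ → UNSTABLE
  138–156 m: −αΔT+βΔS = −(2.2 × 10⁻⁴)(-0.3)+(7.6 × 10⁻⁴)(+0.61) = 5.3 × 10⁻⁴ → stable
  156–162 m: −αΔT+βΔS = −(2.2 × 10⁻⁴)(-1.8)+(7.6 × 10⁻⁴)(-0.09) = 3.3 × 10⁻⁴ → stable
The 86–138 m interval has Δρ < 0: lighter water underlies denser water.

86–138 m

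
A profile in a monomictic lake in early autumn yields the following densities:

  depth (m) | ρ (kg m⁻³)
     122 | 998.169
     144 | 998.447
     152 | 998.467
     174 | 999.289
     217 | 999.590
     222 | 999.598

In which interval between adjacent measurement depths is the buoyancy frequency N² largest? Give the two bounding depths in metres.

152–174 m

Compute the density gradient over each adjacent pair:
  122–144 m: Δρ/Δz = 0.278/22 = 0.013 kg m⁻⁴
  144–152 m: Δρ/Δz = 0.020/8 = 2.5 × 10⁻³ kg m⁻⁴
  152–174 m: Δρ/Δz = 0.822/22 = 0.037 kg m⁻⁴
  174–217 m: Δρ/Δz = 0.301/43 = 7.0 × 10⁻³ kg m⁻⁴
  217–222 m: Δρ/Δz = 0.008/5 = 1.6 × 10⁻³ kg m⁻⁴
The largest gradient is in the 152–174 m interval — the pycnocline.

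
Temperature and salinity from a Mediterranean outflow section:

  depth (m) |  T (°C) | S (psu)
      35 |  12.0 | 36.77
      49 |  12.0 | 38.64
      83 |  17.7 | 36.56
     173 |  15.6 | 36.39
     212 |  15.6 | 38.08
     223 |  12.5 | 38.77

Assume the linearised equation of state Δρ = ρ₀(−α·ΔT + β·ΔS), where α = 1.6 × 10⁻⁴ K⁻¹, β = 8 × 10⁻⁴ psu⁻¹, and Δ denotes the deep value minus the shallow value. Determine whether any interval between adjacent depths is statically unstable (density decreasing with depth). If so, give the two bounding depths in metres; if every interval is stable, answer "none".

49–83 m

Evaluate Δρ/ρ₀ = −αΔT + βΔS across each adjacent pair:
  35–49 m: −αΔT+βΔS = −(1.6 × 10⁻⁴)(+0.0)+(8 × 10⁻⁴)(+1.87) = 1.5 × 10⁻³ → stable
  49–83 m: −αΔT+βΔS = −(1.6 × 10⁻⁴)(+5.7)+(8 × 10⁻⁴)(-2.08) = -2.6 × 10⁻³ → UNSTABLE
  83–173 m: −αΔT+βΔS = −(1.6 × 10⁻⁴)(-2.1)+(8 × 10⁻⁴)(-0.17) = 2.0 × 10⁻⁴ → stable
  173–212 m: −αΔT+βΔS = −(1.6 × 10⁻⁴)(+0.0)+(8 × 10⁻⁴)(+1.69) = 1.4 × 10⁻³ → stable
  212–223 m: −αΔT+βΔS = −(1.6 × 10⁻⁴)(-3.1)+(8 × 10⁻⁴)(+0.69) = 1.0 × 10⁻³ → stable
The 49–83 m interval has Δρ < 0: lighter water underlies denser water.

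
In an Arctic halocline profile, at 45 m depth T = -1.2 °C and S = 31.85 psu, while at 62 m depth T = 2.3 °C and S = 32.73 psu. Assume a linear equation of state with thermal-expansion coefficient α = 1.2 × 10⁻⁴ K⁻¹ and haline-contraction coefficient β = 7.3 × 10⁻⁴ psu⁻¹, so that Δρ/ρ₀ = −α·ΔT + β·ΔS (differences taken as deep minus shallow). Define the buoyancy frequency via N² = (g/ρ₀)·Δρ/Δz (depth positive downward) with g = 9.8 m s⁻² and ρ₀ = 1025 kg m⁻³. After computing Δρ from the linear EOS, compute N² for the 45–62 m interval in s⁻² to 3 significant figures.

ΔT = +3.5 K, ΔS = +0.88 psu (deep − shallow).
Δρ/ρ₀ = −αΔT + βΔS = -4.20 × 10⁻⁴ + 6.424 × 10⁻⁴ = 2.224 × 10⁻⁴, so Δρ ≈ 0.2280 kg m⁻³.
N² = (g/ρ₀)·Δρ/Δz = g·(Δρ/ρ₀)/Δz = 9.8 × 2.224 × 10⁻⁴ / 17 = 1.2821 × 10⁻⁴ s⁻² ≈ 1.28 × 10⁻⁴ s⁻².

1.28 × 10⁻⁴ s⁻²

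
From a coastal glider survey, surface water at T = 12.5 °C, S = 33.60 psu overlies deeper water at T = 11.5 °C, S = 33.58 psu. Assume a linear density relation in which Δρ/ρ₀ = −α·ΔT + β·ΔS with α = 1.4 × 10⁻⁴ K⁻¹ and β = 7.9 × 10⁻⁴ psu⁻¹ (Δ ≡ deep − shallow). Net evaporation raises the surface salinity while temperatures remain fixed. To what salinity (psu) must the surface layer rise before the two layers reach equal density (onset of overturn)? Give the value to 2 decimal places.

Neutral buoyancy requires −α(T_deep − T_surf) + β(S_deep − S_surf′) = 0.
S_surf′ = S_deep − (α/β)·ΔT = 33.58 − (1.4 × 10⁻⁴/7.9 × 10⁻⁴)·(-1.0) = 33.7572 psu.
Increase required: 33.7572 − 33.60 = 0.1572 psu.

33.76 psu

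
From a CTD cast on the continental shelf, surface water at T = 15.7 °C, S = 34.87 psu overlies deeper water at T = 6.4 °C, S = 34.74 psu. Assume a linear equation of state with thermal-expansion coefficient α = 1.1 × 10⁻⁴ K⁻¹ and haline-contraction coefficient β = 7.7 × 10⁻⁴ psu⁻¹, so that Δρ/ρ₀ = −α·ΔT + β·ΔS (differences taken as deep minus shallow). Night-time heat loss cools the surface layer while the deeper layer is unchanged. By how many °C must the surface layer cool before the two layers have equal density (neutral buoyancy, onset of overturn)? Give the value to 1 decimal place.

Neutral buoyancy requires Δρ = 0, i.e. −α(T_deep − T_surf′) + β(S_deep − S_surf) = 0.
T_surf′ = T_deep − (β/α)·ΔS = 6.4 − (7.7 × 10⁻⁴/1.1 × 10⁻⁴)·(-0.13) = 7.310 °C.
Cooling required: 15.7 − (7.310) = 8.390 °C.

8.4 °C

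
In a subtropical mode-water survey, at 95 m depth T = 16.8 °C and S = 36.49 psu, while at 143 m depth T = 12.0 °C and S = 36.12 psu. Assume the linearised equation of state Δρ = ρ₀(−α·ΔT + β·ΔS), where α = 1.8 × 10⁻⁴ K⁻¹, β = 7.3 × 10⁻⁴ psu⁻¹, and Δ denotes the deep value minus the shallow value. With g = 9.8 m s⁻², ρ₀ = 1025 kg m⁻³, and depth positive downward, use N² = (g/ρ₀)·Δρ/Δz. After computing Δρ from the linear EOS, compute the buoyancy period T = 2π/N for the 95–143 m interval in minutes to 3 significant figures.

ΔT = -4.8 K, ΔS = -0.37 psu (deep − shallow).
Δρ/ρ₀ = −αΔT + βΔS = 8.64 × 10⁻⁴ − 2.701 × 10⁻⁴ = 5.939 × 10⁻⁴, so Δρ ≈ 0.6087 kg m⁻³.
N² = (g/ρ₀)·Δρ/Δz = g·(Δρ/ρ₀)/Δz = 9.8 × 5.939 × 10⁻⁴ / 48 = 1.2125 × 10⁻⁴ s⁻².
N = √(1.2125 × 10⁻⁴) = 0.011011 rad s⁻¹ → T = 2π/N = 570.63 s = 9.5105 min ≈ 9.51 min.

9.51 min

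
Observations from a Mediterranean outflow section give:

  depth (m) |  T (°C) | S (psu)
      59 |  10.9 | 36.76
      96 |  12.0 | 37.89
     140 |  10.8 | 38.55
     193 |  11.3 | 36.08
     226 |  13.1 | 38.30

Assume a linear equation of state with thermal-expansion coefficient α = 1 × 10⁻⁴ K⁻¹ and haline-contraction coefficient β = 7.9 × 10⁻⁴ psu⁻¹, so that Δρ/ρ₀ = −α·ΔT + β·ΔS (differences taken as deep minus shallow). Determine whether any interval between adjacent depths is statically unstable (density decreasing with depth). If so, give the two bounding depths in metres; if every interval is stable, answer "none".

140–193 m

Evaluate Δρ/ρ₀ = −αΔT + βΔS across each adjacent pair:
  59–96 m: −αΔT+βΔS = −(1 × 10⁻⁴)(+1.1)+(7.9 × 10⁻⁴)(+1.13) = 7.8 × 10⁻⁴ → stable
  96–140 m: −αΔT+βΔS = −(1 × 10⁻⁴)(-1.2)+(7.9 × 10⁻⁴)(+0.66) = 6.4 × 10⁻⁴ → stable
  140–193 m: −αΔT+βΔS = −(1 × 10⁻⁴)(+0.5)+(7.9 × 10⁻⁴)(-2.47) = -2.0 × 10⁻³ → UNSTABLE
  193–226 m: −αΔT+βΔS = −(1 × 10⁻⁴)(+1.8)+(7.9 × 10⁻⁴)(+2.22) = 1.6 × 10⁻³ → stable
The 140–193 m interval has Δρ < 0: lighter water underlies denser water.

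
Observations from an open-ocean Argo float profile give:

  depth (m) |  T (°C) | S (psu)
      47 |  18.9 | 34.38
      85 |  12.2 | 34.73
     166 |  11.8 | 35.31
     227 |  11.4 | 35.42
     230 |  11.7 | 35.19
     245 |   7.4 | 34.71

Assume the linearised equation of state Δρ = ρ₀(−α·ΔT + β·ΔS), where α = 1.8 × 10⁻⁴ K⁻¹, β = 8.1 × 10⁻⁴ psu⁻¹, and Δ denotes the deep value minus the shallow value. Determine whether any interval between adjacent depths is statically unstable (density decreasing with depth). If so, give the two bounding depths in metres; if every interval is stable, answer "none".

Evaluate Δρ/ρ₀ = −αΔT + βΔS across each adjacent pair:
  47–85 m: −αΔT+βΔS = −(1.8 × 10⁻⁴)(-6.7)+(8.1 × 10⁻⁴)(+0.35) = 1.5 × 10⁻³ → stable
  85–166 m: −αΔT+βΔS = −(1.8 × 10⁻⁴)(-0.4)+(8.1 × 10⁻⁴)(+0.58) = 5.4 × 10⁻⁴ → stable
  166–227 m: −αΔT+βΔS = −(1.8 × 10⁻⁴)(-0.4)+(8.1 × 10⁻⁴)(+0.11) = 1.6 × 10⁻⁴ → stable
  227–230 m: −αΔT+βΔS = −(1.8 × 10⁻⁴)(+0.3)+(8.1 × 10⁻⁴)(-0.23) = -2.4 × 10⁻⁴ → UNSTABLE
  230–245 m: −αΔT+βΔS = −(1.8 × 10⁻⁴)(-4.3)+(8.1 × 10⁻⁴)(-0.48) = 3.9 × 10⁻⁴ → stable
The 227–230 m interval has Δρ < 0: lighter water underlies denser water.

227–230 m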